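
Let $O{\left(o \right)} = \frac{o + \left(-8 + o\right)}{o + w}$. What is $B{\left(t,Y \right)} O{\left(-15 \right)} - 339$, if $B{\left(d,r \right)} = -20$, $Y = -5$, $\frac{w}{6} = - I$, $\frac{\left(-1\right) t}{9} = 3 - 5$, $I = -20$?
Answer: $- \frac{6967}{21} \approx -331.76$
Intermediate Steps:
$t = 18$ ($t = - 9 \left(3 - 5\right) = \left(-9\right) \left(-2\right) = 18$)
$w = 120$ ($w = 6 \left(\left(-1\right) \left(-20\right)\right) = 6 \cdot 20 = 120$)
$O{\left(o \right)} = \frac{-8 + 2 o}{120 + o}$ ($O{\left(o \right)} = \frac{o + \left(-8 + o\right)}{o + 120} = \frac{-8 + 2 o}{120 + o}$)
$B{\left(t,Y \right)} O{\left(-15 \right)} - 339 = - 20 \frac{2 \left(-4 - 15\right)}{120 - 15} - 339 = - 20 \cdot 2 \cdot \frac{1}{105} \left(-19\right) - 339 = \left(-20\right) \left(- \frac{38}{105}\right) - 339 = \frac{152}{21} - 339 = - \frac{6967}{21}$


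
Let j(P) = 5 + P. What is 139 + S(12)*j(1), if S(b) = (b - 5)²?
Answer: 433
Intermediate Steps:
S(b) = (-5 + b)²
139 + S(12)*j(1) = 139 + (-5 + 12)²*(5 + 1) = 139 + 7²*6 = 139 + 49*6 = 139 + 294 = 433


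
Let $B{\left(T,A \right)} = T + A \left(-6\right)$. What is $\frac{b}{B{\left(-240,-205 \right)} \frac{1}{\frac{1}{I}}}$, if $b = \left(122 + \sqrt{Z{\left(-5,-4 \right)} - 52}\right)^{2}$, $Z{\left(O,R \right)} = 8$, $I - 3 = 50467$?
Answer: $\frac{\left(61 + i \sqrt{11}\right)^{2}}{12491325} \approx 0.00029701 + 3.2393 \cdot 10^{-5} i$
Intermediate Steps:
$I = 50470$ ($I = 3 + 50467 = 50470$)
$B{\left(T,A \right)} = T - 6 A$
$b = \left(122 + 2 i \sqrt{11}\right)^{2}$ ($b = \left(122 + \sqrt{8 - 52}\right)^{2} = \left(122 + \sqrt{-44}\right)^{2} = \left(122 + 2 i \sqrt{11}\right)^{2} \approx 14840.0 + 1618.5 i$)
$\frac{b}{B{\left(-240,-205 \right)} \frac{1}{\frac{1}{I}}} = \frac{14840 + 488 i \sqrt{11}}{\left(-240 - -1230\right) \frac{1}{\frac{1}{50470}}} = \frac{14840 + 488 i \sqrt{11}}{\left(-240 + 1230\right) \frac{1}{\frac{1}{50470}}} = \frac{14840 + 488 i \sqrt{11}}{990 \cdot 50470} = \frac{14840 + 488 i \sqrt{11}}{49965300} = \left(14840 + 488 i \sqrt{11}\right) \frac{1}{49965300} = \frac{106}{356895} + \frac{122 i \sqrt{11}}{12491325}$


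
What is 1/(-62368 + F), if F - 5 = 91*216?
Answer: -1/42707 ≈ -2.3415e-5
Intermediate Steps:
F = 19661 (F = 5 + 91*216 = 5 + 19656 = 19661)
1/(-62368 + F) = 1/(-62368 + 19661) = 1/(-42707) = -1/42707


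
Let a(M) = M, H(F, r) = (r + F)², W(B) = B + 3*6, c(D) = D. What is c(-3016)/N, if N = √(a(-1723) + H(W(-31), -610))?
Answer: -1508*√42934/64401 ≈ -4.8519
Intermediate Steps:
W(B) = 18 + B (W(B) = B + 18 = 18 + B)
H(F, r) = (F + r)²
N = 3*√42934 (N = √(-1723 + ((18 - 31) - 610)²) = √(-1723 + (-13 - 610)²) = √(-1723 + (-623)²) = √(-1723 + 388129) = √386406 = 3*√42934 ≈ 621.62)
c(-3016)/N = -3016*√42934/128802 = -1508*√42934/64401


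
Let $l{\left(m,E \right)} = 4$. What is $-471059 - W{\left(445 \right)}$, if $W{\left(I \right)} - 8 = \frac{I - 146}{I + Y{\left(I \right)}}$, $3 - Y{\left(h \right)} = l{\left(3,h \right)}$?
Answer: $- \frac{209154047}{444} \approx -4.7107 \cdot 10^{5}$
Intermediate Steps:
$Y{\left(h \right)} = -1$ ($Y{\left(h \right)} = 3 - 4 = -1$)
$W{\left(I \right)} = 8 + \frac{-146 + I}{-1 + I}$ ($W{\left(I \right)} = 8 + \frac{I - 146}{I - 1} = 8 + \frac{-146 + I}{-1 + I}$)
$-471059 - W{\left(445 \right)} = -471059 - \frac{-154 + 9 \cdot 445}{-1 + 445} = -471059 - \frac{-154 + 4005}{444} = -471059 - \frac{1}{444} \cdot 3851 = -471059 - \frac{3851}{444} = - \frac{209154047}{444}$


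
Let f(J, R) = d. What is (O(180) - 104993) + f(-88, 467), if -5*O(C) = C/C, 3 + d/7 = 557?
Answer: -505576/5 ≈ -1.0112e+5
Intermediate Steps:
d = 3878 (d = -21 + 7*557 = -21 + 3899 = 3878)
f(J, R) = 3878
O(C) = -⅕ (O(C) = -C/(5*C) = -⅕*1 = -⅕)
(O(180) - 104993) + f(-88, 467) = (-⅕ - 104993) + 3878 = -524966/5 + 3878 = -505576/5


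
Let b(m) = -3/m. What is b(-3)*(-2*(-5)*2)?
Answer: 20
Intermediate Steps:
b(-3)*(-2*(-5)*2) = (-3/(-3))*(-2*(-5)*2) = (-3*(-1/3))*(10*2) = 1*20 = 20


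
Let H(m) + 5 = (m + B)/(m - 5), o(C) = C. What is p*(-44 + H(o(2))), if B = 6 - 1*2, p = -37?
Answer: 1887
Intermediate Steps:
B = 4 (B = 6 - 2 = 4)
H(m) = -5 + (4 + m)/(-5 + m) (H(m) = -5 + (m + 4)/(m - 5) = -5 + (4 + m)/(-5 + m))
p*(-44 + H(o(2))) = -37*(-44 + (29 - 4*2)/(-5 + 2)) = -37*(-44 + (29 - 8)/(-3)) = -37*(-44 - ⅓*21) = -37*(-44 - 7) = -37*(-51) = 1887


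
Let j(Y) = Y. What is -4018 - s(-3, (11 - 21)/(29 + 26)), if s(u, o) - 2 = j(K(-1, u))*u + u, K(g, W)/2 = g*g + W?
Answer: -4029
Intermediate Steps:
K(g, W) = 2*W + 2*g² (K(g, W) = 2*(g*g + W) = 2*(g² + W) = 2*(W + g²) = 2*W + 2*g²)
s(u, o) = 2 + u + u*(2 + 2*u) (s(u, o) = 2 + ((2*u + 2*(-1)²)*u + u) = 2 + ((2*u + 2*1)*u + u) = 2 + ((2*u + 2)*u + u) = 2 + ((2 + 2*u)*u + u) = 2 + (u*(2 + 2*u) + u) = 2 + (u + u*(2 + 2*u)) = 2 + u + u*(2 + 2*u))
-4018 - s(-3, (11 - 21)/(29 + 26)) = -4018 - (2 - 3 + 2*(-3)*(1 - 3)) = -4018 - (2 - 3 + 2*(-3)*(-2)) = -4018 - (2 - 3 + 12) = -4018 - 1*11 = -4018 - 11 = -4029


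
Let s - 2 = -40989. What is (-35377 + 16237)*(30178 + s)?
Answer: 206884260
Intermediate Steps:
s = -40987 (s = 2 - 40989 = -40987)
(-35377 + 16237)*(30178 + s) = (-35377 + 16237)*(30178 - 40987) = -19140*(-10809) = 206884260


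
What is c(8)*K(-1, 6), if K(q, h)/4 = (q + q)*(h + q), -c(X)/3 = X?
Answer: 960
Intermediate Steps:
c(X) = -3*X
K(q, h) = 8*q*(h + q) (K(q, h) = 4*((q + q)*(h + q)) = 4*((2*q)*(h + q)) = 4*(2*q*(h + q)) = 8*q*(h + q))
c(8)*K(-1, 6) = (-3*8)*(8*(-1)*(6 - 1)) = -192*(-1)*5 = -24*(-40) = 960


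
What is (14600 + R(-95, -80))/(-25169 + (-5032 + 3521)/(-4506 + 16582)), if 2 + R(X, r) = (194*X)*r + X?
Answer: -17979992628/303942355 ≈ -59.156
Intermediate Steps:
R(X, r) = -2 + X + 194*X*r (R(X, r) = -2 + ((194*X)*r + X) = -2 + (194*X*r + X) = -2 + (X + 194*X*r) = -2 + X + 194*X*r)
(14600 + R(-95, -80))/(-25169 + (-5032 + 3521)/(-4506 + 16582)) = (14600 + (-2 - 95 + 194*(-95)*(-80)))/(-25169 + (-5032 + 3521)/(-4506 + 16582)) = (14600 + (-2 - 95 + 1474400))/(-25169 - 1511/12076) = (14600 + 1474303)/(-25169 - 1511*1/12076) = 1488903/(-25169 - 1511/12076) = 1488903/(-303942355/12076) = 1488903*(-12076/303942355) = -17979992628/303942355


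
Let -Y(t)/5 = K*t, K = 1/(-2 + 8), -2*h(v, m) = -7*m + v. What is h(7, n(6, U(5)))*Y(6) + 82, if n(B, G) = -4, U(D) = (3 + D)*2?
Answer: 339/2 ≈ 169.50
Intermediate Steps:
U(D) = 6 + 2*D
h(v, m) = -v/2 + 7*m/2 (h(v, m) = -(-7*m + v)/2 = -(v - 7*m)/2 = -v/2 + 7*m/2)
K = ⅙ (K = 1/6 = ⅙ ≈ 0.16667)
Y(t) = -5*t/6
h(7, n(6, U(5)))*Y(6) + 82 = (-½*7 + (7/2)*(-4))*(-⅚*6) + 82 = (-7/2 - 14)*(-5) + 82 = -35/2*(-5) + 82 = 175/2 + 82 = 339/2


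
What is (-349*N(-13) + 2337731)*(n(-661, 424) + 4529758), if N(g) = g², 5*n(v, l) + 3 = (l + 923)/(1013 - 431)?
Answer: 1001252015815125/97 ≈ 1.0322e+13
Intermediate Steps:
n(v, l) = -823/2910 + l/2910 (n(v, l) = -⅗ + ((l + 923)/(1013 - 431))/5 = -⅗ + ((923 + l)/582)/5 = -⅗ + ((923 + l)*(1/582))/5 = -⅗ + (923/582 + l/582)/5 = -⅗ + (923/2910 + l/2910) = -823/2910 + l/2910)
(-349*N(-13) + 2337731)*(n(-661, 424) + 4529758) = (-349*(-13)² + 2337731)*((-823/2910 + (1/2910)*424) + 4529758) = (-349*169 + 2337731)*((-823/2910 + 212/1455) + 4529758) = (-58981 + 2337731)*(-133/970 + 4529758) = 2278750*(4393865127/970) = 1001252015815125/97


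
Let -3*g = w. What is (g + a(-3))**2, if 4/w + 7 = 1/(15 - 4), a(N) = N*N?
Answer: 274576/3249 ≈ 84.511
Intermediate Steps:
a(N) = N**2
w = -11/19 (w = 4/(-7 + 1/(15 - 4)) = 4/(-7 + 1/11) = 4/(-76/11) = 4*(-11/76) = -11/19 ≈ -0.57895)
g = 11/57 (g = -1/3*(-11/19) = 11/57 ≈ 0.19298)
(g + a(-3))**2 = (11/57 + (-3)**2)**2 = (11/57 + 9)**2 = (524/57)**2 = 274576/3249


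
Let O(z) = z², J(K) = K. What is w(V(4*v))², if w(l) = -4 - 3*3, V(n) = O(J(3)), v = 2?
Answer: 169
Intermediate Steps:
V(n) = 9 (V(n) = 3² = 9)
w(l) = -13 (w(l) = -4 - 9 = -13)
w(V(4*v))² = (-13)² = 169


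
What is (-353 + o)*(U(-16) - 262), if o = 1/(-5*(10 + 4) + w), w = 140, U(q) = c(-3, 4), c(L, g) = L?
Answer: 1309577/14 ≈ 93541.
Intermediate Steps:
U(q) = -3
o = 1/70 (o = 1/(-5*(10 + 4) + 140) = 1/(-5*14 + 140) = 1/(-70 + 140) = 1/70 ≈ 0.014286)
(-353 + o)*(U(-16) - 262) = (-353 + 1/70)*(-3 - 262) = -24709/70*(-265) = 1309577/14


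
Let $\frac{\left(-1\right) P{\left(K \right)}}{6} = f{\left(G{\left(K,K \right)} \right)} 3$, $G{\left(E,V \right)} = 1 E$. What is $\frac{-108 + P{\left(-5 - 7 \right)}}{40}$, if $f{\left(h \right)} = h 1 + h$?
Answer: $\frac{81}{10} \approx 8.1$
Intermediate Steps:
$G{\left(E,V \right)} = E$
$f{\left(h \right)} = 2 h$ ($f{\left(h \right)} = h + h = 2 h$)
$P{\left(K \right)} = - 36 K$ ($P{\left(K \right)} = - 6 \cdot 2 K 3 = - 6 \cdot 6 K = - 36 K$)
$\frac{-108 + P{\left(-5 - 7 \right)}}{40} = \frac{-108 - 36 \left(-5 - 7\right)}{40} = \frac{-108 - -432}{40} = \frac{-108 + 432}{40} = \frac{1}{40} \cdot 324 = \frac{81}{10}$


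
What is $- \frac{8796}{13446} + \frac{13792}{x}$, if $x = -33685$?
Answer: $- \frac{80290082}{75488085} \approx -1.0636$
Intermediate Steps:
$- \frac{8796}{13446} + \frac{13792}{x} = - \frac{8796}{13446} + \frac{13792}{-33685} = \left(-8796\right) \frac{1}{13446} + 13792 \left(- \frac{1}{33685}\right) = - \frac{1466}{2241} - \frac{13792}{33685} = - \frac{80290082}{75488085}$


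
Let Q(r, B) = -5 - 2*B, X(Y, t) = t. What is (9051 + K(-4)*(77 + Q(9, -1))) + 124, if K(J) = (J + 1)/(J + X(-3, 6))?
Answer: 9064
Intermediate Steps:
K(J) = (1 + J)/(6 + J) (K(J) = (J + 1)/(J + 6) = (1 + J)/(6 + J))
(9051 + K(-4)*(77 + Q(9, -1))) + 124 = (9051 + ((1 - 4)/(6 - 4))*(77 + (-5 - 2*(-1)))) + 124 = (9051 + (-3/2)*(77 + (-5 + 2))) + 124 = (9051 + ((½)*(-3))*(77 - 3)) + 124 = (9051 - 3/2*74) + 124 = (9051 - 111) + 124 = 8940 + 124 = 9064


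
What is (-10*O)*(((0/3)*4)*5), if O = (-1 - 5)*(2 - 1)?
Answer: 0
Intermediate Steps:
O = -6 (O = -6*1 = -6)
(-10*O)*(((0/3)*4)*5) = (-10*(-6))*(((0/3)*4)*5) = 60*(((0*(⅓))*4)*5) = 60*((0*4)*5) = 60*(0*5) = 60*0 = 0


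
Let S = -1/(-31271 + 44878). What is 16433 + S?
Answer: 223603830/13607 ≈ 16433.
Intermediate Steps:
S = -1/13607 ≈ -7.3492e-5
16433 + S = 16433 - 1/13607 = 223603830/13607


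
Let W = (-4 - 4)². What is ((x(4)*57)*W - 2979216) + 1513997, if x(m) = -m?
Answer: -1479811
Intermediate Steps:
W = 64 (W = (-8)² = 64)
((x(4)*57)*W - 2979216) + 1513997 = ((-1*4*57)*64 - 2979216) + 1513997 = (-4*57*64 - 2979216) + 1513997 = (-228*64 - 2979216) + 1513997 = (-14592 - 2979216) + 1513997 = -2993808 + 1513997 = -1479811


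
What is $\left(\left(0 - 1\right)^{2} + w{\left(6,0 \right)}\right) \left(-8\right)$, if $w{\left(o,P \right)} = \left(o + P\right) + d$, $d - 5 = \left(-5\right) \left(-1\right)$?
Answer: $-136$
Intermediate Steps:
$d = 10$ ($d = 5 - -5 = 5 + 5 = 10$)
$w{\left(o,P \right)} = 10 + P + o$ ($w{\left(o,P \right)} = \left(o + P\right) + 10 = \left(P + o\right) + 10 = 10 + P + o$)
$\left(\left(0 - 1\right)^{2} + w{\left(6,0 \right)}\right) \left(-8\right) = \left(\left(0 - 1\right)^{2} + \left(10 + 0 + 6\right)\right) \left(-8\right) = \left(\left(-1\right)^{2} + 16\right) \left(-8\right) = \left(1 + 16\right) \left(-8\right) = 17 \left(-8\right) = -136$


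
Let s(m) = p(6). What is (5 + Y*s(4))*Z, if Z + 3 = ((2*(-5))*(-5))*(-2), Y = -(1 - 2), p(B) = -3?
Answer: -206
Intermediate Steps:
s(m) = -3
Y = 1 (Y = -1*(-1) = 1)
Z = -103 (Z = -3 + ((2*(-5))*(-5))*(-2) = -3 - 10*(-5)*(-2) = -3 + 50*(-2) = -3 - 100 = -103)
(5 + Y*s(4))*Z = (5 + 1*(-3))*(-103) = (5 - 3)*(-103) = 2*(-103) = -206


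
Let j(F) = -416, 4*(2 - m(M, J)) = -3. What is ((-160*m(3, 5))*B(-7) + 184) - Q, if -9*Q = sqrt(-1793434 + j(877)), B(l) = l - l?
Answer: 184 + 5*I*sqrt(71754)/9 ≈ 184.0 + 148.82*I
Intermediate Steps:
m(M, J) = 11/4 (m(M, J) = 2 - 1/4*(-3) = 2 + 3/4 = 11/4)
B(l) = 0
Q = -5*I*sqrt(71754)/9 (Q = -sqrt(-1793434 - 416)/9 = -5*I*sqrt(71754)/9 ≈ -148.82*I)
((-160*m(3, 5))*B(-7) + 184) - Q = (-160*11/4*0 + 184) - (-5)*I*sqrt(71754)/9 = (-440*0 + 184) + 5*I*sqrt(71754)/9 = (0 + 184) + 5*I*sqrt(71754)/9 = 184 + 5*I*sqrt(71754)/9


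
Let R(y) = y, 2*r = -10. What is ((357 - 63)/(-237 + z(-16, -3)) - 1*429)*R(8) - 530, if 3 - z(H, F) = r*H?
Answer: -623210/157 ≈ -3969.5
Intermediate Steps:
r = -5 (r = (½)*(-10) = -5)
z(H, F) = 3 + 5*H (z(H, F) = 3 - (-5)*H = 3 + 5*H)
((357 - 63)/(-237 + z(-16, -3)) - 1*429)*R(8) - 530 = ((357 - 63)/(-237 + (3 + 5*(-16))) - 1*429)*8 - 530 = (294/(-237 + (3 - 80)) - 429)*8 - 530 = (294/(-237 - 77) - 429)*8 - 530 = (294/(-314) - 429)*8 - 530 = (294*(-1/314) - 429)*8 - 530 = (-147/157 - 429)*8 - 530 = -67500/157*8 - 530 = -540000/157 - 530 = -623210/157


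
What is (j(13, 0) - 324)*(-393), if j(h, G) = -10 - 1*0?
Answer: 131262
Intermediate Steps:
j(h, G) = -10 (j(h, G) = -10 + 0 = -10)
(j(13, 0) - 324)*(-393) = (-10 - 324)*(-393) = -334*(-393) = 131262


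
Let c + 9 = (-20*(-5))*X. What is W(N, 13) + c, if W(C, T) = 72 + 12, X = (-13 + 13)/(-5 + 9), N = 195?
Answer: 75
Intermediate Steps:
X = 0 (X = 0/4 = 0*(1/4) = 0)
W(C, T) = 84
c = -9 (c = -9 - 20*(-5)*0 = -9 + 100*0 = -9 + 0 = -9)
W(N, 13) + c = 84 - 9 = 75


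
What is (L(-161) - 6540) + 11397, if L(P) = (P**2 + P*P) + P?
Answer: 56538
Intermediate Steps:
L(P) = P + 2*P**2 (L(P) = (P**2 + P**2) + P = 2*P**2 + P = P + 2*P**2)
(L(-161) - 6540) + 11397 = (-161*(1 + 2*(-161)) - 6540) + 11397 = (-161*(1 - 322) - 6540) + 11397 = (-161*(-321) - 6540) + 11397 = (51681 - 6540) + 11397 = 45141 + 11397 = 56538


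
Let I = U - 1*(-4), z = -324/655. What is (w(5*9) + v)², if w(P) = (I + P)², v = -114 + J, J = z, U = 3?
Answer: 2876843407876/429025 ≈ 6.7055e+6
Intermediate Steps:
z = -324/655 (z = -324*1/655 = -324/655 ≈ -0.49466)
J = -324/655 ≈ -0.49466
I = 7 (I = 3 - 1*(-4) = 3 + 4 = 7)
v = -74994/655 (v = -114 - 324/655 = -74994/655 ≈ -114.49)
w(P) = (7 + P)²
(w(5*9) + v)² = ((7 + 5*9)² - 74994/655)² = ((7 + 45)² - 74994/655)² = (52² - 74994/655)² = (2704 - 74994/655)² = (1696126/655)² = 2876843407876/429025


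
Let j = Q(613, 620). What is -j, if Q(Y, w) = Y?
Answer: -613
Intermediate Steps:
j = 613
-j = -1*613 = -613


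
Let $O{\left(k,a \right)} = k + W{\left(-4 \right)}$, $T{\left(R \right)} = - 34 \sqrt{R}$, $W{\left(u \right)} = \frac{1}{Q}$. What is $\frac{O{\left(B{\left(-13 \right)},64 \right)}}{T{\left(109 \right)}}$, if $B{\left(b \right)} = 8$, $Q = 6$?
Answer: $- \frac{49 \sqrt{109}}{22236} \approx -0.023007$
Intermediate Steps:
$W{\left(u \right)} = \frac{1}{6}$
$O{\left(k,a \right)} = \frac{1}{6} + k$ ($O{\left(k,a \right)} = k + \frac{1}{6} = \frac{1}{6} + k$)
$\frac{O{\left(B{\left(-13 \right)},64 \right)}}{T{\left(109 \right)}} = \frac{\frac{1}{6} + 8}{\left(-34\right) \sqrt{109}} = \frac{49 \left(- \frac{\sqrt{109}}{3706}\right)}{6} = - \frac{49 \sqrt{109}}{22236}$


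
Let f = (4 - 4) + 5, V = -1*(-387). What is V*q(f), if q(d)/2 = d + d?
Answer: 7740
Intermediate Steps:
V = 387
f = 5 (f = 0 + 5 = 5)
q(d) = 4*d (q(d) = 2*(d + d) = 2*(2*d) = 4*d)
V*q(f) = 387*(4*5) = 387*20 = 7740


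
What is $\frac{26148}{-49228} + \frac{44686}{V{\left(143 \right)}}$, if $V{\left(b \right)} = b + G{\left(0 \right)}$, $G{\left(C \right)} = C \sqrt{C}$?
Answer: $\frac{549015811}{1759901} \approx 311.96$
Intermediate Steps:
$G{\left(C \right)} = C^{\frac{3}{2}}$
$V{\left(b \right)} = b$ ($V{\left(b \right)} = b + 0^{\frac{3}{2}} = b + 0 = b$)
$\frac{26148}{-49228} + \frac{44686}{V{\left(143 \right)}} = \frac{26148}{-49228} + \frac{44686}{143} = 26148 \left(- \frac{1}{49228}\right) + 44686 \cdot \frac{1}{143} = - \frac{6537}{12307} + \frac{44686}{143} = \frac{549015811}{1759901}$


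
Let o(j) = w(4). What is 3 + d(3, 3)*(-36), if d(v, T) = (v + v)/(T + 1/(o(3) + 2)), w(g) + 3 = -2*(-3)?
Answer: -129/2 ≈ -64.500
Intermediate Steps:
w(g) = 3 (w(g) = -3 - 2*(-3) = -3 + 6 = 3)
o(j) = 3
d(v, T) = 2*v/(⅕ + T) (d(v, T) = (v + v)/(T + 1/(3 + 2)) = (2*v)/(T + 1/5) = (2*v)/(T + ⅕) = (2*v)/(⅕ + T) = 2*v/(⅕ + T))
3 + d(3, 3)*(-36) = 3 + (10*3/(1 + 5*3))*(-36) = 3 + (10*3/(1 + 15))*(-36) = 3 + (10*3/16)*(-36) = 3 + (10*3*(1/16))*(-36) = 3 + (15/8)*(-36) = 3 - 135/2 = -129/2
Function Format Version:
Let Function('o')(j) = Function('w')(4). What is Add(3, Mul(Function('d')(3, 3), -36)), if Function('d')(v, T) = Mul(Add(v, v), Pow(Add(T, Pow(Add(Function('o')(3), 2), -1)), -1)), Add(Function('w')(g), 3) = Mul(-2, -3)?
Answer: Rational(-129, 2) ≈ -64.500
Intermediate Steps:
Function('w')(g) = 3 (Function('w')(g) = Add(-3, Mul(-2, -3)) = Add(-3, 6) = 3)
Function('o')(j) = 3
Function('d')(v, T) = Mul(2, v, Pow(Add(Rational(1, 5), T), -1)) (Function('d')(v, T) = Mul(Add(v, v), Pow(Add(T, Pow(Add(3, 2), -1)), -1)) = Mul(Mul(2, v), Pow(Add(T, Pow(5, -1)), -1)) = Mul(Mul(2, v), Pow(Add(T, Rational(1, 5)), -1)) = Mul(Mul(2, v), Pow(Add(Rational(1, 5), T), -1)) = Mul(2, v, Pow(Add(Rational(1, 5), T), -1)))
Add(3, Mul(Function('d')(3, 3), -36)) = Add(3, Mul(Mul(10, 3, Pow(Add(1, Mul(5, 3)), -1)), -36)) = Add(3, Mul(Mul(10, 3, Pow(Add(1, 15), -1)), -36)) = Add(3, Mul(Mul(10, 3, Pow(16, -1)), -36)) = Add(3, Mul(Mul(10, 3, Rational(1, 16)), -36)) = Add(3, Mul(Rational(15, 8), -36)) = Add(3, Rational(-135, 2)) = Rational(-129, 2)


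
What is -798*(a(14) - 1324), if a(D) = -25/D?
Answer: 1057977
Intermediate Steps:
-798*(a(14) - 1324) = -798*(-25/14 - 1324) = -798*(-18561/14) = 1057977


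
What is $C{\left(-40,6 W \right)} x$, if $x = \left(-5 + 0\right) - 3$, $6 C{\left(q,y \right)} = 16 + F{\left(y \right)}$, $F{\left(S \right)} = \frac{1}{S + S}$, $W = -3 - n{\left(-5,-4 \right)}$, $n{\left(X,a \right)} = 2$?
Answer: $- \frac{959}{45} \approx -21.311$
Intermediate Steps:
$W = -5$ ($W = -3 - 2 = -5$)
$F{\left(S \right)} = \frac{1}{2 S}$
$C{\left(q,y \right)} = \frac{8}{3} + \frac{1}{12 y}$ ($C{\left(q,y \right)} = \frac{16 + \frac{1}{2 y}}{6} = \frac{8}{3} + \frac{1}{12 y}$)
$x = -8$ ($x = -5 - 3 = -8$)
$C{\left(-40,6 W \right)} x = \frac{1 + 32 \cdot 6 \left(-5\right)}{12 \cdot 6 \left(-5\right)} \left(-8\right) = \frac{1 + 32 \left(-30\right)}{12 \left(-30\right)} \left(-8\right) = \frac{1}{12} \left(- \frac{1}{30}\right) \left(1 - 960\right) \left(-8\right) = \frac{1}{12} \left(- \frac{1}{30}\right) \left(-959\right) \left(-8\right) = \frac{959}{360} \left(-8\right) = - \frac{959}{45}$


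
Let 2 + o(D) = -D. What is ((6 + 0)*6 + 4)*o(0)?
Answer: -80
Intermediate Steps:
o(D) = -2 - D
((6 + 0)*6 + 4)*o(0) = ((6 + 0)*6 + 4)*(-2 - 1*0) = (6*6 + 4)*(-2 + 0) = (36 + 4)*(-2) = 40*(-2) = -80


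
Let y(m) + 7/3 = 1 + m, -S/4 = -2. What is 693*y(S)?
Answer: 4620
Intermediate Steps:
S = 8 (S = -4*(-2) = 8)
y(m) = -4/3 + m (y(m) = -7/3 + (1 + m) = -4/3 + m)
693*y(S) = 693*(-4/3 + 8) = 693*(20/3) = 4620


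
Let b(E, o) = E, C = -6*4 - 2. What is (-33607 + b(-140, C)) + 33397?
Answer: -350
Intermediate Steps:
C = -26 (C = -1*24 - 2 = -24 - 2 = -26)
(-33607 + b(-140, C)) + 33397 = (-33607 - 140) + 33397 = -33747 + 33397 = -350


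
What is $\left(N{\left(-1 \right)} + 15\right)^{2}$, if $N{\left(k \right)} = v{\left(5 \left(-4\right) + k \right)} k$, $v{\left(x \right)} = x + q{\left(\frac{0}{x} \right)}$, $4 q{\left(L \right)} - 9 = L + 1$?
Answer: $\frac{4489}{4} \approx 1122.3$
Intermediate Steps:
$q{\left(L \right)} = \frac{5}{2} + \frac{L}{4}$ ($q{\left(L \right)} = \frac{9}{4} + \frac{L + 1}{4} = \frac{9}{4} + \frac{1 + L}{4} = \frac{9}{4} + \left(\frac{1}{4} + \frac{L}{4}\right) = \frac{5}{2} + \frac{L}{4}$)
$v{\left(x \right)} = \frac{5}{2} + x$ ($v{\left(x \right)} = x + \left(\frac{5}{2} + \frac{0 \frac{1}{x}}{4}\right) = x + \left(\frac{5}{2} + \frac{1}{4} \cdot 0\right) = x + \left(\frac{5}{2} + 0\right) = x + \frac{5}{2} = \frac{5}{2} + x$)
$N{\left(k \right)} = k \left(- \frac{35}{2} + k\right)$ ($N{\left(k \right)} = \left(\frac{5}{2} + \left(5 \left(-4\right) + k\right)\right) k = \left(\frac{5}{2} + \left(-20 + k\right)\right) k = \left(- \frac{35}{2} + k\right) k = k \left(- \frac{35}{2} + k\right)$)
$\left(N{\left(-1 \right)} + 15\right)^{2} = \left(\frac{1}{2} \left(-1\right) \left(-35 + 2 \left(-1\right)\right) + 15\right)^{2} = \left(\frac{1}{2} \left(-1\right) \left(-35 - 2\right) + 15\right)^{2} = \left(\frac{1}{2} \left(-1\right) \left(-37\right) + 15\right)^{2} = \left(\frac{37}{2} + 15\right)^{2} = \left(\frac{67}{2}\right)^{2} = \frac{4489}{4}$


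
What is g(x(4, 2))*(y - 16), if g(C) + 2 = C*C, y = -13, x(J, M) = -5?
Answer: -667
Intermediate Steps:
g(C) = -2 + C**2 (g(C) = -2 + C*C = -2 + C**2)
g(x(4, 2))*(y - 16) = (-2 + (-5)**2)*(-13 - 16) = (-2 + 25)*(-29) = 23*(-29) = -667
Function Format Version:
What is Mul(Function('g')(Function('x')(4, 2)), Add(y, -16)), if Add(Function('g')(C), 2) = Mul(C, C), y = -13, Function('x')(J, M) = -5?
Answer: -667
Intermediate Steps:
Function('g')(C) = Add(-2, Pow(C, 2)) (Function('g')(C) = Add(-2, Mul(C, C)) = Add(-2, Pow(C, 2)))
Mul(Function('g')(Function('x')(4, 2)), Add(y, -16)) = Mul(Add(-2, Pow(-5, 2)), Add(-13, -16)) = Mul(Add(-2, 25), -29) = Mul(23, -29) = -667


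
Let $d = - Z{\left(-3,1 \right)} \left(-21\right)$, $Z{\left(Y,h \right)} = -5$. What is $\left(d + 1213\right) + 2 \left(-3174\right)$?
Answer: $-5240$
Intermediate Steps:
$d = -105$ ($d = \left(-1\right) \left(-5\right) \left(-21\right) = 5 \left(-21\right) = -105$)
$\left(d + 1213\right) + 2 \left(-3174\right) = \left(-105 + 1213\right) + 2 \left(-3174\right) = 1108 - 6348 = -5240$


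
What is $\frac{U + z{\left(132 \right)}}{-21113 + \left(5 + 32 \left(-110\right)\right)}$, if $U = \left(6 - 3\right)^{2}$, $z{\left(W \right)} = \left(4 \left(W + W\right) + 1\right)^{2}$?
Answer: $- \frac{558629}{12314} \approx -45.365$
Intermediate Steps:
$z{\left(W \right)} = \left(1 + 8 W\right)^{2}$ ($z{\left(W \right)} = \left(4 \cdot 2 W + 1\right)^{2} = \left(8 W + 1\right)^{2} = \left(1 + 8 W\right)^{2}$)
$U = 9$ ($U = 3^{2} = 9$)
$\frac{U + z{\left(132 \right)}}{-21113 + \left(5 + 32 \left(-110\right)\right)} = \frac{9 + \left(1 + 8 \cdot 132\right)^{2}}{-21113 + \left(5 + 32 \left(-110\right)\right)} = \frac{9 + \left(1 + 1056\right)^{2}}{-21113 + \left(5 - 3520\right)} = \frac{9 + 1057^{2}}{-21113 - 3515} = \frac{9 + 1117249}{-24628} = 1117258 \left(- \frac{1}{24628}\right) = - \frac{558629}{12314}$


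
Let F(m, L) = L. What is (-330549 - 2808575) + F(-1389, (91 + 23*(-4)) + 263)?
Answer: -3138862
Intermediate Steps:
(-330549 - 2808575) + F(-1389, (91 + 23*(-4)) + 263) = (-330549 - 2808575) + ((91 + 23*(-4)) + 263) = -3139124 + ((91 - 92) + 263) = -3139124 + (-1 + 263) = -3139124 + 262 = -3138862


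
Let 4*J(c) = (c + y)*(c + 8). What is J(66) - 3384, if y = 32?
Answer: -1571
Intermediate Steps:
J(c) = (8 + c)*(32 + c)/4 (J(c) = ((c + 32)*(c + 8))/4 = ((32 + c)*(8 + c))/4 = ((8 + c)*(32 + c))/4 = (8 + c)*(32 + c)/4)
J(66) - 3384 = (64 + 10*66 + (1/4)*66**2) - 3384 = (64 + 660 + (1/4)*4356) - 3384 = (64 + 660 + 1089) - 3384 = 1813 - 3384 = -1571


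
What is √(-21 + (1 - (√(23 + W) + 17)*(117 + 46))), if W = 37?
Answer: √(-2791 - 326*√15) ≈ 63.668*I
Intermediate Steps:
√(-21 + (1 - (√(23 + W) + 17)*(117 + 46))) = √(-21 + (1 - (√(23 + 37) + 17)*(117 + 46))) = √(-21 + (1 - (√60 + 17)*163)) = √(-21 + (1 - (2*√15 + 17)*163)) = √(-21 + (1 - (17 + 2*√15)*163)) = √(-21 + (1 - (2771 + 326*√15))) = √(-21 + (1 + (-2771 - 326*√15))) = √(-21 + (-2770 - 326*√15)) = √(-2791 - 326*√15)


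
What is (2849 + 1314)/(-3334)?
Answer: -4163/3334 ≈ -1.2486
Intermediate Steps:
(2849 + 1314)/(-3334) = 4163*(-1/3334) = -4163/3334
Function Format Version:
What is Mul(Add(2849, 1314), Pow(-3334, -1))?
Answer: Rational(-4163, 3334) ≈ -1.2486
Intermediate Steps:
Mul(Add(2849, 1314), Pow(-3334, -1)) = Mul(4163, Rational(-1, 3334)) = Rational(-4163, 3334)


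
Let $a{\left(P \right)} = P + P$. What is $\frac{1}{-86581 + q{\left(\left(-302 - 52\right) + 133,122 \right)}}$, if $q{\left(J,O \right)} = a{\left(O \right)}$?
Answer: $- \frac{1}{86337} \approx -1.1583 \cdot 10^{-5}$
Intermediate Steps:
$a{\left(P \right)} = 2 P$
$q{\left(J,O \right)} = 2 O$
$\frac{1}{-86581 + q{\left(\left(-302 - 52\right) + 133,122 \right)}} = \frac{1}{-86581 + 2 \cdot 122} = \frac{1}{-86581 + 244} = \frac{1}{-86337} = - \frac{1}{86337}$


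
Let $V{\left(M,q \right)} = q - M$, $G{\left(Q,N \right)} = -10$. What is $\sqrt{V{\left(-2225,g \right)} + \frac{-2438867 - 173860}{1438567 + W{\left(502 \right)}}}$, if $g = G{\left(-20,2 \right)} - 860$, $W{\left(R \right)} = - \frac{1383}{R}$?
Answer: $\frac{\sqrt{705704271958973242901}}{722159251} \approx 36.786$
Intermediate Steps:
$g = -870$ ($g = -10 - 860 = -870$)
$\sqrt{V{\left(-2225,g \right)} + \frac{-2438867 - 173860}{1438567 + W{\left(502 \right)}}} = \sqrt{\left(-870 - -2225\right) + \frac{-2438867 - 173860}{1438567 - \frac{1383}{502}}} = \sqrt{\left(-870 + 2225\right) - \frac{2612727}{1438567 - \frac{1383}{502}}} = \sqrt{1355 - \frac{2612727}{1438567 - \frac{1383}{502}}} = \sqrt{1355 - \frac{2612727}{\frac{722159251}{502}}} = \sqrt{1355 - \frac{1311588954}{722159251}} = \sqrt{\frac{977214196151}{722159251}} = \frac{\sqrt{705704271958973242901}}{722159251}$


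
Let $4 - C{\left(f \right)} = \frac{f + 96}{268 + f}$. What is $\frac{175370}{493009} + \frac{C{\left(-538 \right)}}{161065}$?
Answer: $\frac{3813363091621}{10719876768975} \approx 0.35573$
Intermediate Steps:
$C{\left(f \right)} = 4 - \frac{96 + f}{268 + f}$ ($C{\left(f \right)} = 4 - \frac{f + 96}{268 + f} = 4 - \frac{96 + f}{268 + f}$)
$\frac{175370}{493009} + \frac{C{\left(-538 \right)}}{161065} = \frac{175370}{493009} + \frac{\frac{1}{268 - 538} \left(976 + 3 \left(-538\right)\right)}{161065} = 175370 \cdot \frac{1}{493009} + \frac{976 - 1614}{-270} \cdot \frac{1}{161065} = \frac{175370}{493009} + \left(- \frac{1}{270}\right) \left(-638\right) \frac{1}{161065} = \frac{175370}{493009} + \frac{319}{135} \cdot \frac{1}{161065} = \frac{175370}{493009} + \frac{319}{21743775} = \frac{3813363091621}{10719876768975}$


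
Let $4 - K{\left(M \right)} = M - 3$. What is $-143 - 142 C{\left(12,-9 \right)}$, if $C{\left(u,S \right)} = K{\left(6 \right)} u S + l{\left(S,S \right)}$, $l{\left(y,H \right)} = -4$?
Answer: $15761$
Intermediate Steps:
$K{\left(M \right)} = 7 - M$ ($K{\left(M \right)} = 4 - \left(M - 3\right) = 4 - \left(-3 + M\right) = 7 - M$)
$C{\left(u,S \right)} = -4 + S u$ ($C{\left(u,S \right)} = \left(7 - 6\right) u S - 4 = 1 u S - 4 = u S - 4 = S u - 4 = -4 + S u$)
$-143 - 142 C{\left(12,-9 \right)} = -143 - 142 \left(-4 - 108\right) = -143 - -15904 = -143 + 15904 = 15761$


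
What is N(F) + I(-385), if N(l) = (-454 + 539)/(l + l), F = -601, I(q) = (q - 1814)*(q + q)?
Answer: 2035262375/1202 ≈ 1.6932e+6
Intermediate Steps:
I(q) = 2*q*(-1814 + q) (I(q) = (-1814 + q)*(2*q) = 2*q*(-1814 + q))
N(l) = 85/(2*l) (N(l) = 85/((2*l)) = 85*(1/(2*l)) = 85/(2*l))
N(F) + I(-385) = (85/2)/(-601) + 2*(-385)*(-1814 - 385) = (85/2)*(-1/601) + 2*(-385)*(-2199) = -85/1202 + 1693230 = 2035262375/1202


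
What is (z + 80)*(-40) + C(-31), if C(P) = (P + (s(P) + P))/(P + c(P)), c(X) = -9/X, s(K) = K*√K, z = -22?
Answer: -1103359/476 + 961*I*√31/952 ≈ -2318.0 + 5.6204*I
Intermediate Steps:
s(K) = K^(3/2)
C(P) = (P^(3/2) + 2*P)/(P - 9/P) (C(P) = (P + (P^(3/2) + P))/(P - 9/P) = (P + (P + P^(3/2)))/(P - 9/P) = (P^(3/2) + 2*P)/(P - 9/P))
(z + 80)*(-40) + C(-31) = (-22 + 80)*(-40) - 31*((-31)^(3/2) + 2*(-31))/(-9 + (-31)²) = 58*(-40) - 31*(-31*I*√31 - 62)/(-9 + 961) = -2320 - 31*(-62 - 31*I*√31)/952 = -2320 - 31*1/952*(-62 - 31*I*√31) = -2320 + (961/476 + 961*I*√31/952) = -1103359/476 + 961*I*√31/952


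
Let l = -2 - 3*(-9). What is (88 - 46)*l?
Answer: 1050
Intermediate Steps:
l = 25 (l = -2 + 27 = 25)
(88 - 46)*l = (88 - 46)*25 = 42*25 = 1050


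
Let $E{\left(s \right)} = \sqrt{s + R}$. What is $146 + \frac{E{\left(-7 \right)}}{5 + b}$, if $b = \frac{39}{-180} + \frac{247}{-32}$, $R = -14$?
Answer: $146 - \frac{480 i \sqrt{21}}{1409} \approx 146.0 - 1.5611 i$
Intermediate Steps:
$E{\left(s \right)} = \sqrt{-14 + s}$ ($E{\left(s \right)} = \sqrt{s - 14} = \sqrt{-14 + s}$)
$b = - \frac{3809}{480}$ ($b = 39 \left(- \frac{1}{180}\right) + 247 \left(- \frac{1}{32}\right) = - \frac{13}{60} - \frac{247}{32} = - \frac{3809}{480} \approx -7.9354$)
$146 + \frac{E{\left(-7 \right)}}{5 + b} = 146 + \frac{\sqrt{-14 - 7}}{5 - \frac{3809}{480}} = 146 + \frac{\sqrt{-21}}{- \frac{1409}{480}} = 146 + i \sqrt{21} \left(- \frac{480}{1409}\right) = 146 - \frac{480 i \sqrt{21}}{1409}$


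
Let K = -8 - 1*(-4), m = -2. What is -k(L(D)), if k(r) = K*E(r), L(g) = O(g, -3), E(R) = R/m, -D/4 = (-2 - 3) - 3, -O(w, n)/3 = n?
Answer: -18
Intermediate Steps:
K = -4 (K = -8 + 4 = -4)
O(w, n) = -3*n
D = 32 (D = -4*((-2 - 3) - 3) = -4*(-5 - 3) = -4*(-8) = 32)
E(R) = -R/2 (E(R) = R/(-2) = R*(-½) = -R/2)
L(g) = 9 (L(g) = -3*(-3) = 9)
k(r) = 2*r (k(r) = -(-2)*r = 2*r)
-k(L(D)) = -2*9 = -1*18 = -18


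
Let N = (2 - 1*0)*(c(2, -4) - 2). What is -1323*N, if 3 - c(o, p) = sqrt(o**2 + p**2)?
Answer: -2646 + 5292*sqrt(5) ≈ 9187.3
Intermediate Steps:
c(o, p) = 3 - sqrt(o**2 + p**2)
N = 2 - 4*sqrt(5) (N = (2 - 1*0)*((3 - sqrt(2**2 + (-4)**2)) - 2) = (2 + 0)*((3 - sqrt(4 + 16)) - 2) = 2*((3 - sqrt(20)) - 2) = 2*((3 - 2*sqrt(5)) - 2) = 2*(1 - 2*sqrt(5)) = 2 - 4*sqrt(5) ≈ -6.9443)
-1323*N = -1323*(2 - 4*sqrt(5)) = -2646 + 5292*sqrt(5)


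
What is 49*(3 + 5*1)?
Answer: 392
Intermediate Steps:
49*(3 + 5*1) = 49*(3 + 5) = 49*8 = 392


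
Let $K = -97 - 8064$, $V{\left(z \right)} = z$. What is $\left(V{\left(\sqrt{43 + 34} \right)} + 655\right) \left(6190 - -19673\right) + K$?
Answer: $16932104 + 25863 \sqrt{77} \approx 1.7159 \cdot 10^{7}$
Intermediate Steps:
$K = -8161$ ($K = -97 - 8064 = -8161$)
$\left(V{\left(\sqrt{43 + 34} \right)} + 655\right) \left(6190 - -19673\right) + K = \left(\sqrt{43 + 34} + 655\right) \left(6190 - -19673\right) - 8161 = \left(\sqrt{77} + 655\right) \left(6190 + 19673\right) - 8161 = \left(655 + \sqrt{77}\right) 25863 - 8161 = \left(16940265 + 25863 \sqrt{77}\right) - 8161 = 16932104 + 25863 \sqrt{77}$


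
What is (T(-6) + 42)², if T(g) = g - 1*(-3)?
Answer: 1521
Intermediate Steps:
T(g) = 3 + g (T(g) = g + 3 = 3 + g)
(T(-6) + 42)² = ((3 - 6) + 42)² = (-3 + 42)² = 39² = 1521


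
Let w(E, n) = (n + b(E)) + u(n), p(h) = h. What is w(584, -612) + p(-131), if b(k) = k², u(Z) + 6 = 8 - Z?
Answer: 340927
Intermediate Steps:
u(Z) = 2 - Z (u(Z) = -6 + (8 - Z) = 2 - Z)
w(E, n) = 2 + E² (w(E, n) = (n + E²) + (2 - n) = 2 + E²)
w(584, -612) + p(-131) = (2 + 584²) - 131 = (2 + 341056) - 131 = 341058 - 131 = 340927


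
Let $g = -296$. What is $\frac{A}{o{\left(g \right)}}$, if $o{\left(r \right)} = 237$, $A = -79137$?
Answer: $- \frac{26379}{79} \approx -333.91$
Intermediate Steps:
$\frac{A}{o{\left(g \right)}} = - \frac{79137}{237} = \left(-79137\right) \frac{1}{237} = - \frac{26379}{79}$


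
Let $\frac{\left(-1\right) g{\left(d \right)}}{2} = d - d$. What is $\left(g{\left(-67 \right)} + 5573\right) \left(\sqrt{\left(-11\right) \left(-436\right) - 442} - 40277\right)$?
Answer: $-224463721 + 5573 \sqrt{4354} \approx -2.241 \cdot 10^{8}$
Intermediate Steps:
$g{\left(d \right)} = 0$ ($g{\left(d \right)} = - 2 \left(d - d\right) = \left(-2\right) 0 = 0$)
$\left(g{\left(-67 \right)} + 5573\right) \left(\sqrt{\left(-11\right) \left(-436\right) - 442} - 40277\right) = \left(0 + 5573\right) \left(\sqrt{\left(-11\right) \left(-436\right) - 442} - 40277\right) = 5573 \left(\sqrt{4796 - 442} - 40277\right) = 5573 \left(\sqrt{4354} - 40277\right) = 5573 \left(-40277 + \sqrt{4354}\right) = -224463721 + 5573 \sqrt{4354}$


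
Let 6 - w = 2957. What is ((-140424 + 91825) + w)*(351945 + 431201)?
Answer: -40371176300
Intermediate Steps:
w = -2951 (w = 6 - 1*2957 = 6 - 2957 = -2951)
((-140424 + 91825) + w)*(351945 + 431201) = ((-140424 + 91825) - 2951)*(351945 + 431201) = (-48599 - 2951)*783146 = -51550*783146 = -40371176300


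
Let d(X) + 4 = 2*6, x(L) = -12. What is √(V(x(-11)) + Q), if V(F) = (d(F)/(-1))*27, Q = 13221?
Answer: 51*√5 ≈ 114.04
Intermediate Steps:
d(X) = 8 (d(X) = -4 + 2*6 = -4 + 12 = 8)
V(F) = -216 (V(F) = (8/(-1))*27 = (8*(-1))*27 = -8*27 = -216)
√(V(x(-11)) + Q) = √(-216 + 13221) = √13005 = 51*√5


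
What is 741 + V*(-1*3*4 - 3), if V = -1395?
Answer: 21666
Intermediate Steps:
741 + V*(-1*3*4 - 3) = 741 - 1395*(-1*3*4 - 3) = 741 - 1395*(-3*4 - 3) = 741 - 1395*(-12 - 3) = 741 - 1395*(-15) = 741 + 20925 = 21666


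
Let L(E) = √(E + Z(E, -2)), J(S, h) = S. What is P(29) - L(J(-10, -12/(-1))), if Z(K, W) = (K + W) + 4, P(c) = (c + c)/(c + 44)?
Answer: 58/73 - 3*I*√2 ≈ 0.79452 - 4.2426*I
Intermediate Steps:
P(c) = 2*c/(44 + c) (P(c) = (2*c)/(44 + c) = 2*c/(44 + c))
Z(K, W) = 4 + K + W
L(E) = √(2 + 2*E) (L(E) = √(E + (4 + E - 2)) = √(E + (2 + E)) = √(2 + 2*E))
P(29) - L(J(-10, -12/(-1))) = 2*29/(44 + 29) - √(2 + 2*(-10)) = 2*29/73 - √(2 - 20) = 2*29*(1/73) - √(-18) = 58/73 - 3*I*√2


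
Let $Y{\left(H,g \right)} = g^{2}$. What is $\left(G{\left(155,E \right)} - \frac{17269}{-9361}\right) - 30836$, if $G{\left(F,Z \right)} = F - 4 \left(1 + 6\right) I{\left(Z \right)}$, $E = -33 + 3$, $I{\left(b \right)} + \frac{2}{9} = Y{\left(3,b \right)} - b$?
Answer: $- \frac{4778007892}{84249} \approx -56713.0$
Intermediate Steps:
$I{\left(b \right)} = - \frac{2}{9} + b^{2} - b$ ($I{\left(b \right)} = - \frac{2}{9} + \left(b^{2} - b\right) = - \frac{2}{9} + b^{2} - b$)
$E = -30$
$G{\left(F,Z \right)} = \frac{56}{9} + F - 28 Z^{2} + 28 Z$ ($G{\left(F,Z \right)} = F - 4 \left(1 + 6\right) \left(- \frac{2}{9} + Z^{2} - Z\right) = F - 4 \cdot 7 \left(- \frac{2}{9} + Z^{2} - Z\right) = F - 4 \left(- \frac{14}{9} - 7 Z + 7 Z^{2}\right) = F + \left(\frac{56}{9} - 28 Z^{2} + 28 Z\right) = \frac{56}{9} + F - 28 Z^{2} + 28 Z$)
$\left(G{\left(155,E \right)} - \frac{17269}{-9361}\right) - 30836 = \left(\left(\frac{56}{9} + 155 - 28 \left(-30\right)^{2} + 28 \left(-30\right)\right) - \frac{17269}{-9361}\right) - 30836 = \left(\left(\frac{56}{9} + 155 - 25200 - 840\right) - - \frac{17269}{9361}\right) - 30836 = \left(\left(\frac{56}{9} + 155 - 25200 - 840\right) + \frac{17269}{9361}\right) - 30836 = \left(- \frac{232909}{9} + \frac{17269}{9361}\right) - 30836 = - \frac{2180105728}{84249} - 30836 = - \frac{4778007892}{84249}$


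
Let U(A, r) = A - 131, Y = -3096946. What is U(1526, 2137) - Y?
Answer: 3098341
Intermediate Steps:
U(A, r) = -131 + A
U(1526, 2137) - Y = (-131 + 1526) - 1*(-3096946) = 1395 + 3096946 = 3098341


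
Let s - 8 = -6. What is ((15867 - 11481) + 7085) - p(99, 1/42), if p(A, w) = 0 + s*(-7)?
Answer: 11485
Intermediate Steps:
s = 2 (s = 8 - 6 = 2)
p(A, w) = -14 (p(A, w) = 0 + 2*(-7) = 0 - 14 = -14)
((15867 - 11481) + 7085) - p(99, 1/42) = ((15867 - 11481) + 7085) - 1*(-14) = (4386 + 7085) + 14 = 11471 + 14 = 11485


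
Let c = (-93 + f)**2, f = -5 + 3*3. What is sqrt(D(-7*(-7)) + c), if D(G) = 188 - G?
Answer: 2*sqrt(2015) ≈ 89.777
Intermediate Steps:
f = 4 (f = -5 + 9 = 4)
c = 7921 (c = (-93 + 4)**2 = (-89)**2 = 7921)
sqrt(D(-7*(-7)) + c) = sqrt((188 - (-7)*(-7)) + 7921) = sqrt((188 - 1*49) + 7921) = sqrt((188 - 49) + 7921) = sqrt(139 + 7921) = sqrt(8060) = 2*sqrt(2015)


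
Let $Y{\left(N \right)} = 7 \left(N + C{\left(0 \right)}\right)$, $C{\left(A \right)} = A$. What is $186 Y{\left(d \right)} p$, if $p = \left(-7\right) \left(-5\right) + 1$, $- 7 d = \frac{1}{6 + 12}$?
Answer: $-372$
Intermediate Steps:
$d = - \frac{1}{126}$ ($d = - \frac{1}{7 \left(6 + 12\right)} = - \frac{1}{7 \cdot 18} = \left(- \frac{1}{7}\right) \frac{1}{18} = - \frac{1}{126} \approx -0.0079365$)
$p = 36$ ($p = 35 + 1 = 36$)
$Y{\left(N \right)} = 7 N$ ($Y{\left(N \right)} = 7 \left(N + 0\right) = 7 N$)
$186 Y{\left(d \right)} p = 186 \cdot 7 \left(- \frac{1}{126}\right) 36 = 186 \left(- \frac{1}{18}\right) 36 = \left(- \frac{31}{3}\right) 36 = -372$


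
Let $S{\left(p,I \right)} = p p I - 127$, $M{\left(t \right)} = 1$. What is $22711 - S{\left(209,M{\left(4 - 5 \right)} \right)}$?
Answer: $-20843$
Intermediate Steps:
$S{\left(p,I \right)} = -127 + I p^{2}$ ($S{\left(p,I \right)} = p^{2} I - 127 = I p^{2} - 127 = -127 + I p^{2}$)
$22711 - S{\left(209,M{\left(4 - 5 \right)} \right)} = 22711 - \left(-127 + 1 \cdot 209^{2}\right) = 22711 - \left(-127 + 1 \cdot 43681\right) = 22711 - \left(-127 + 43681\right) = 22711 - 43554 = -20843$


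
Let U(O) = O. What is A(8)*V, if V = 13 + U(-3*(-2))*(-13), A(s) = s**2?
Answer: -4160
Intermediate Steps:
V = -65 (V = 13 - 3*(-2)*(-13) = 13 + 6*(-13) = 13 - 78 = -65)
A(8)*V = 8**2*(-65) = 64*(-65) = -4160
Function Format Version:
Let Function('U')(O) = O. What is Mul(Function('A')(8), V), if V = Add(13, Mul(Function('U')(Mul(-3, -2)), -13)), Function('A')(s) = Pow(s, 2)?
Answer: -4160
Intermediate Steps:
V = -65 (V = Add(13, Mul(Mul(-3, -2), -13)) = Add(13, Mul(6, -13)) = Add(13, -78) = -65)
Mul(Function('A')(8), V) = Mul(Pow(8, 2), -65) = Mul(64, -65) = -4160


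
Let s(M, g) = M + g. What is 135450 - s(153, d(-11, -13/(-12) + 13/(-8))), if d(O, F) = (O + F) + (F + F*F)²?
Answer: 44892106271/331776 ≈ 1.3531e+5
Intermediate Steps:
d(O, F) = F + O + (F + F²)² (d(O, F) = (F + O) + (F + F²)² = F + O + (F + F²)²)
135450 - s(153, d(-11, -13/(-12) + 13/(-8))) = 135450 - (153 + ((-13/(-12) + 13/(-8)) - 11 + (-13/(-12) + 13/(-8))²*(1 + (-13/(-12) + 13/(-8)))²)) = 135450 - (153 + ((-13*(-1/12) + 13*(-⅛)) - 11 + (-13*(-1/12) + 13*(-⅛))²*(1 + (-13*(-1/12) + 13*(-⅛)))²)) = 135450 - (153 + ((13/12 - 13/8) - 11 + (13/12 - 13/8)²*(1 + (13/12 - 13/8))²)) = 135450 - (153 + (-13/24 - 11 + (-13/24)²*(1 - 13/24)²)) = 135450 - (153 + (-13/24 - 11 + 169*(11/24)²/576)) = 135450 - (153 + (-13/24 - 11 + (169/576)*(121/576))) = 135450 - (153 + (-13/24 - 11 + 20449/331776)) = 135450 - (153 - 3808799/331776) = 135450 - 1*46952929/331776 = 135450 - 46952929/331776 = 44892106271/331776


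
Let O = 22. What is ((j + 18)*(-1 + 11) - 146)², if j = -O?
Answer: 34596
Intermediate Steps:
j = -22 (j = -1*22 = -22)
((j + 18)*(-1 + 11) - 146)² = ((-22 + 18)*(-1 + 11) - 146)² = (-4*10 - 146)² = (-40 - 146)² = (-186)² = 34596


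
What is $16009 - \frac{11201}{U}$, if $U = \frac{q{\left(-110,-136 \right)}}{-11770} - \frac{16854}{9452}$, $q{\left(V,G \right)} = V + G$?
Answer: $\frac{47658894821}{2130939} \approx 22365.0$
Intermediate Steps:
$q{\left(V,G \right)} = G + V$
$U = - \frac{49011597}{27812510}$ ($U = \frac{-136 - 110}{-11770} - \frac{16854}{9452} = \left(-246\right) \left(- \frac{1}{11770}\right) - \frac{8427}{4726} = \frac{123}{5885} - \frac{8427}{4726} = - \frac{49011597}{27812510} \approx -1.7622$)
$16009 - \frac{11201}{U} = 16009 - \frac{11201}{- \frac{49011597}{27812510}} = 16009 - - \frac{13544692370}{2130939} = 16009 + \frac{13544692370}{2130939} = \frac{47658894821}{2130939}$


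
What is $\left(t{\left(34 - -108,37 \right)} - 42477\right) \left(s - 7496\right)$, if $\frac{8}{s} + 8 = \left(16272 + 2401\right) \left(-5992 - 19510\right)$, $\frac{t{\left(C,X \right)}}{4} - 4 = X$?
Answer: $\frac{75519959105833148}{238099427} \approx 3.1718 \cdot 10^{8}$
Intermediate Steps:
$t{\left(C,X \right)} = 16 + 4 X$
$s = - \frac{4}{238099427}$ ($s = \frac{8}{-8 + \left(16272 + 2401\right) \left(-5992 - 19510\right)} = \frac{8}{-8 + 18673 \left(-25502\right)} = \frac{8}{-8 - 476198846} = \frac{8}{-476198854} = 8 \left(- \frac{1}{476198854}\right) = - \frac{4}{238099427} \approx -1.68 \cdot 10^{-8}$)
$\left(t{\left(34 - -108,37 \right)} - 42477\right) \left(s - 7496\right) = \left(\left(16 + 4 \cdot 37\right) - 42477\right) \left(- \frac{4}{238099427} - 7496\right) = \left(\left(16 + 148\right) - 42477\right) \left(- \frac{1784793304796}{238099427}\right) = \left(164 - 42477\right) \left(- \frac{1784793304796}{238099427}\right) = \left(-42313\right) \left(- \frac{1784793304796}{238099427}\right) = \frac{75519959105833148}{238099427}$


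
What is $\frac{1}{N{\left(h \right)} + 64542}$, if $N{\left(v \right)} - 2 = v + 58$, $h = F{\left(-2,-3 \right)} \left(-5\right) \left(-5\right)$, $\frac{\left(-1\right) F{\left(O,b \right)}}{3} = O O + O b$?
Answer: $\frac{1}{63852} \approx 1.5661 \cdot 10^{-5}$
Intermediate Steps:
$F{\left(O,b \right)} = - 3 O^{2} - 3 O b$ ($F{\left(O,b \right)} = - 3 \left(O O + O b\right) = - 3 \left(O^{2} + O b\right) = - 3 O^{2} - 3 O b$)
$h = -750$ ($h = \left(-3\right) \left(-2\right) \left(-2 - 3\right) \left(-5\right) \left(-5\right) = \left(-3\right) \left(-2\right) \left(-5\right) \left(-5\right) \left(-5\right) = \left(-30\right) \left(-5\right) \left(-5\right) = 150 \left(-5\right) = -750$)
$N{\left(v \right)} = 60 + v$ ($N{\left(v \right)} = 2 + \left(v + 58\right) = 2 + \left(58 + v\right) = 60 + v$)
$\frac{1}{N{\left(h \right)} + 64542} = \frac{1}{\left(60 - 750\right) + 64542} = \frac{1}{-690 + 64542} = \frac{1}{63852}$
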